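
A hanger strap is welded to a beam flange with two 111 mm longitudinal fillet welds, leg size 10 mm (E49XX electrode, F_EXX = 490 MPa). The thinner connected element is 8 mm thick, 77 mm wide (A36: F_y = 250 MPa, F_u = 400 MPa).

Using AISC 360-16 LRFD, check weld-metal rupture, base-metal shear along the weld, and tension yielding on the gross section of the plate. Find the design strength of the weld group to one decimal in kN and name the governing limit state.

138.6 kN (gross-section yield governs)

Weld metal: throat = 0.707×10 = 7.07 mm, L = 2×111 = 222 mm. φR_n = 0.75 × 0.6 × 490 × 7.07 × 222 = 346.1 kN.
Base metal shear (8 mm plate): yield φR_n = 1.0×0.6×250×8×222 = 266.4 kN; rupture φR_n = 0.75×0.6×400×8×222 = 319.7 kN; take 266.4 kN (yield).
Tension yield (gross): A_g = 77×8 = 616 mm². φR_n = 0.90 × 250 × 616 = 138.6 kN.
Governing: min(346.1, 266.4, 138.6) = 138.6 kN → gross-section yield.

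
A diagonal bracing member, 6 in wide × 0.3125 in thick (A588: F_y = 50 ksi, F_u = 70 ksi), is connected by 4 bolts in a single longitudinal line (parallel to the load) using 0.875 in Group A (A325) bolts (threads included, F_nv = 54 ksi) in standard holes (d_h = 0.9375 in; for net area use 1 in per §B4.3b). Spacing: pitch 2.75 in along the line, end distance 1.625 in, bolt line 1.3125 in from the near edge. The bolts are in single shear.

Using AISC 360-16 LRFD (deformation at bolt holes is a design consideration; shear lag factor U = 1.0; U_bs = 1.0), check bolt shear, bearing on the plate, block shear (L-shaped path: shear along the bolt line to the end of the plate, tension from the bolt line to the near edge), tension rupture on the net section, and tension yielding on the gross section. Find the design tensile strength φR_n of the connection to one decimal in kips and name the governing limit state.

Bolt shear: A_b = π(0.875)²/4 = 0.60132 in². φR_n = 0.75 × 54 × 0.60132 × 4 × 1 = 97.4 kips.
Bearing (0.3125 in plate, F_u = 70 ksi): end bolts L_c = 1.625 − 0.9375/2 = 1.15625, R_n = min(1.2×1.15625×0.3125×70, 2.4×0.875×0.3125×70) = 30.352 kips/bolt; interior L_c = 2.75 − 0.9375 = 1.8125, R_n = 45.938 kips/bolt. φR_n = 0.75 × (1×30.352 + 3×45.938) = 126.1 kips.
Block shear: shear path 1×[1.625+3×2.75] = 1×9.875 in, A_gv = 3.0859, A_nv = 1×(9.875 − 3.5×1)×0.3125 = 1.9922 in²; tension to near edge: (1.3125 − 0.5×1)×0.3125 = 0.25391 in². R_n = min(0.6×70×1.9922, 0.6×50×3.0859) + 1.0×70×0.25391 = min(83.672, 92.577) + 17.774 = 101.45 kips. φR_n = 0.75 × 101.45 = 76.1 kips.
Tension rupture (net): A_n = (6 − 1×1)×0.3125 = 1.5625 in² (U = 1.0, A_e = A_n). φR_n = 0.75 × 70 × 1.5625 = 82.0 kips.
Tension yield (gross): A_g = 6×0.3125 = 1.875 in². φR_n = 0.90 × 50 × 1.875 = 84.4 kips.
Governing: min(97.4, 126.1, 76.1, 82.0, 84.4) = 76.1 kips → block shear.

76.1 kips (block shear governs)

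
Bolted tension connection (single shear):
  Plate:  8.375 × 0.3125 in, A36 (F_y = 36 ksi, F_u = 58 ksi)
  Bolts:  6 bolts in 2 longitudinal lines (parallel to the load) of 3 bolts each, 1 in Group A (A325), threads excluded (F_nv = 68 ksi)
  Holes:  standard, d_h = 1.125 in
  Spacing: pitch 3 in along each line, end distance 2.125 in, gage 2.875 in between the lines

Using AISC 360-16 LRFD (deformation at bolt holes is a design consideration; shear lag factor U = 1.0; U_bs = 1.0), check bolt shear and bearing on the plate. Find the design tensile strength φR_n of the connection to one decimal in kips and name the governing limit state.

173.3 kips (bearing governs)

Bolt shear: A_b = π(1)²/4 = 0.7854 in². φR_n = 0.75 × 68 × 0.7854 × 6 × 1 = 240.3 kips.
Bearing (0.3125 in plate, F_u = 58 ksi): end bolts L_c = 2.125 − 1.125/2 = 1.5625, R_n = min(1.2×1.5625×0.3125×58, 2.4×1×0.3125×58) = 33.984 kips/bolt; interior L_c = 3 − 1.125 = 1.875, R_n = 40.781 kips/bolt. φR_n = 0.75 × (2×33.984 + 4×40.781) = 173.3 kips.
Governing: min(240.3, 173.3) = 173.3 kips → bearing.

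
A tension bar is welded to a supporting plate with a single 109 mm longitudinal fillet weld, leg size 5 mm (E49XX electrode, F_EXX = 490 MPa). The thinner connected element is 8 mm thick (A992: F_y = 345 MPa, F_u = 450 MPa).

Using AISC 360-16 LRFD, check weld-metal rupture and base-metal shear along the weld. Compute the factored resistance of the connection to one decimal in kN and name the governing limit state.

85.0 kN (weld metal governs)

Weld metal: throat = 0.707×5 = 3.535 mm, L = 109 mm. φR_n = 0.75 × 0.6 × 490 × 3.535 × 109 = 85.0 kN.
Base metal shear (8 mm plate): yield φR_n = 1.0×0.6×345×8×109 = 180.5 kN; rupture φR_n = 0.75×0.6×450×8×109 = 176.6 kN; take 176.6 kN (rupture).
Governing: min(85.0, 176.6) = 85.0 kN → weld metal.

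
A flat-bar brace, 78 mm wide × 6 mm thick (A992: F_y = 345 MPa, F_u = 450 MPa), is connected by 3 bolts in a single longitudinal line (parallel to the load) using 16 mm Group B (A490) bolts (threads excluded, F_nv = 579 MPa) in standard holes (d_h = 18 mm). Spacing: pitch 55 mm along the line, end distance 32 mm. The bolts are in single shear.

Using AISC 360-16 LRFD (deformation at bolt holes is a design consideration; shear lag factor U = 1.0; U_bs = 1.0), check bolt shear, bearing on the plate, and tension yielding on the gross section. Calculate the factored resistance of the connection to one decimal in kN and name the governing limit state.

Bolt shear: A_b = π(16)²/4 = 201.06 mm². φR_n = 0.75 × 579 × 201.06 × 3 × 1 = 261.9 kN.
Bearing (6 mm plate, F_u = 450 MPa): end bolts L_c = 32 − 18/2 = 23, R_n = min(1.2×23×6×450, 2.4×16×6×450) = 74.52 kN/bolt; interior L_c = 55 − 18 = 37, R_n = 103.68 kN/bolt. φR_n = 0.75 × (1×74.52 + 2×103.68) = 211.4 kN.
Tension yield (gross): A_g = 78×6 = 468 mm². φR_n = 0.90 × 345 × 468 = 145.3 kN.
Governing: min(261.9, 211.4, 145.3) = 145.3 kN → gross-section yield.

145.3 kN (gross-section yield governs)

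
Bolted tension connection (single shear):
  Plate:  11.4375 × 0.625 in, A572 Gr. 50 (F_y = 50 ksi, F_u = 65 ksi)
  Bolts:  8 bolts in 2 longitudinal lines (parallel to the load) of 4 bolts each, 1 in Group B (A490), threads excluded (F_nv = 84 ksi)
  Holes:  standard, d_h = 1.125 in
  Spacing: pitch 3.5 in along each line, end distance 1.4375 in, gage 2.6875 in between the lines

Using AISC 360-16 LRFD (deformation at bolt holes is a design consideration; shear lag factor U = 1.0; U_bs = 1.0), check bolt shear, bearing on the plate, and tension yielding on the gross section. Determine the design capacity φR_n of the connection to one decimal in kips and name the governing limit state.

321.7 kips (gross-section yield governs)

Bolt shear: A_b = π(1)²/4 = 0.7854 in². φR_n = 0.75 × 84 × 0.7854 × 8 × 1 = 395.8 kips.
Bearing (0.625 in plate, F_u = 65 ksi): end bolts L_c = 1.4375 − 1.125/2 = 0.875, R_n = min(1.2×0.875×0.625×65, 2.4×1×0.625×65) = 42.656 kips/bolt; interior L_c = 3.5 − 1.125 = 2.375, R_n = 97.5 kips/bolt. φR_n = 0.75 × (2×42.656 + 6×97.5) = 502.7 kips.
Tension yield (gross): A_g = 11.4375×0.625 = 7.1484 in². φR_n = 0.90 × 50 × 7.1484 = 321.7 kips.
Governing: min(395.8, 502.7, 321.7) = 321.7 kips → gross-section yield.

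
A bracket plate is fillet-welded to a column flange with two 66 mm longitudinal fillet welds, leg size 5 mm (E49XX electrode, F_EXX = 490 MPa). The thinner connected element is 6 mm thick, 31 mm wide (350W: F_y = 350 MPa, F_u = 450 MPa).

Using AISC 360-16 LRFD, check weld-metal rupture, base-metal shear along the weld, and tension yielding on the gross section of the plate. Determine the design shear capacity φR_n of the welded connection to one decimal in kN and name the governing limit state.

Weld metal: throat = 0.707×5 = 3.535 mm, L = 2×66 = 132 mm. φR_n = 0.75 × 0.6 × 490 × 3.535 × 132 = 102.9 kN.
Base metal shear (6 mm plate): yield φR_n = 1.0×0.6×350×6×132 = 166.3 kN; rupture φR_n = 0.75×0.6×450×6×132 = 160.4 kN; take 160.4 kN (rupture).
Tension yield (gross): A_g = 31×6 = 186 mm². φR_n = 0.90 × 350 × 186 = 58.6 kN.
Governing: min(102.9, 160.4, 58.6) = 58.6 kN → gross-section yield.

58.6 kN (gross-section yield governs)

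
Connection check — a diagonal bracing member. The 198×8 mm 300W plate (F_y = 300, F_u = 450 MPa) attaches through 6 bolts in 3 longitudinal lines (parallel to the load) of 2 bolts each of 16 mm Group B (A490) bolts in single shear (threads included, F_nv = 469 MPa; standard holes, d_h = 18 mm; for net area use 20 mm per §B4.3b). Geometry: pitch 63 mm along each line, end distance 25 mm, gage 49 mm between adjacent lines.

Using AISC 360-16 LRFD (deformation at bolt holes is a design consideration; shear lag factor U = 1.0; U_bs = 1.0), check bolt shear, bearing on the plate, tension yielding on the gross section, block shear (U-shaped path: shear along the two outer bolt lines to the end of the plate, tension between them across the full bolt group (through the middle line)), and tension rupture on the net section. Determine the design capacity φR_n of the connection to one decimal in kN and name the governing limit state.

Bolt shear: A_b = π(16)²/4 = 201.06 mm². φR_n = 0.75 × 469 × 201.06 × 6 × 1 = 424.3 kN.
Bearing (8 mm plate, F_u = 450 MPa): end bolts L_c = 25 − 18/2 = 16, R_n = min(1.2×16×8×450, 2.4×16×8×450) = 69.12 kN/bolt; interior L_c = 63 − 18 = 45, R_n = 138.24 kN/bolt. φR_n = 0.75 × (3×69.12 + 3×138.24) = 466.6 kN.
Tension yield (gross): A_g = 198×8 = 1584 mm². φR_n = 0.90 × 300 × 1584 = 427.7 kN.
Block shear: shear path 2×[25+1×63] = 2×88 mm, A_gv = 1408, A_nv = 2×(88 − 1.5×20)×8 = 928 mm²; tension across gage: (98 − 2×20)×8 = 464 mm². R_n = min(0.6×450×928, 0.6×300×1408) + 1.0×450×464 = min(250.56, 253.44) + 208.8 = 459.36 kN. φR_n = 0.75 × 459.36 = 344.5 kN.
Tension rupture (net): A_n = (198 − 3×20)×8 = 1104 mm² (U = 1.0, A_e = A_n). φR_n = 0.75 × 450 × 1104 = 372.6 kN.
Governing: min(424.3, 466.6, 427.7, 344.5, 372.6) = 344.5 kN → block shear.

344.5 kN (block shear governs)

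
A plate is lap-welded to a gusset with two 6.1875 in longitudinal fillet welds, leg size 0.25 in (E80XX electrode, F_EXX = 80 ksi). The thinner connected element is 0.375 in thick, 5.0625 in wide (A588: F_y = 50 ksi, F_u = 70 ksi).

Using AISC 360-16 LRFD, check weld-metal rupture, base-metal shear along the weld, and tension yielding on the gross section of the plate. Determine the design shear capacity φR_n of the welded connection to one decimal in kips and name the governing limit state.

Weld metal: throat = 0.707×0.25 = 0.17675 in, L = 2×6.1875 = 12.375 in. φR_n = 0.75 × 0.6 × 80 × 0.17675 × 12.375 = 78.7 kips.
Base metal shear (0.375 in plate): yield φR_n = 1.0×0.6×50×0.375×12.375 = 139.2 kips; rupture φR_n = 0.75×0.6×70×0.375×12.375 = 146.2 kips; take 139.2 kips (yield).
Tension yield (gross): A_g = 5.0625×0.375 = 1.8984 in². φR_n = 0.90 × 50 × 1.8984 = 85.4 kips.
Governing: min(78.7, 139.2, 85.4) = 78.7 kips → weld metal.

78.7 kips (weld metal governs)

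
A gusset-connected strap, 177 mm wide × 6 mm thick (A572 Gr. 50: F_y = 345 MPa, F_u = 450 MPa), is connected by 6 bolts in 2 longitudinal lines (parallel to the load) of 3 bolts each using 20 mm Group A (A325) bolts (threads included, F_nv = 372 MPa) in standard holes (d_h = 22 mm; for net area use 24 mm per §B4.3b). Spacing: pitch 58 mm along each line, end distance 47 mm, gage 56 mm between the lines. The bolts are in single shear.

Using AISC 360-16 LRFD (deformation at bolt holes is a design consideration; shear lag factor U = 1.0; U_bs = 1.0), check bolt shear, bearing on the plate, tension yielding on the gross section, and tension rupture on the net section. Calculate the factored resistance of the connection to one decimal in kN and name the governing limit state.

261.2 kN (net-section rupture governs)

Bolt shear: A_b = π(20)²/4 = 314.16 mm². φR_n = 0.75 × 372 × 314.16 × 6 × 1 = 525.9 kN.
Bearing (6 mm plate, F_u = 450 MPa): end bolts L_c = 47 − 22/2 = 36, R_n = min(1.2×36×6×450, 2.4×20×6×450) = 116.64 kN/bolt; interior L_c = 58 − 22 = 36, R_n = 116.64 kN/bolt. φR_n = 0.75 × (2×116.64 + 4×116.64) = 524.9 kN.
Tension yield (gross): A_g = 177×6 = 1062 mm². φR_n = 0.90 × 345 × 1062 = 329.8 kN.
Tension rupture (net): A_n = (177 − 2×24)×6 = 774 mm² (U = 1.0, A_e = A_n). φR_n = 0.75 × 450 × 774 = 261.2 kN.
Governing: min(525.9, 524.9, 329.8, 261.2) = 261.2 kN → net-section rupture.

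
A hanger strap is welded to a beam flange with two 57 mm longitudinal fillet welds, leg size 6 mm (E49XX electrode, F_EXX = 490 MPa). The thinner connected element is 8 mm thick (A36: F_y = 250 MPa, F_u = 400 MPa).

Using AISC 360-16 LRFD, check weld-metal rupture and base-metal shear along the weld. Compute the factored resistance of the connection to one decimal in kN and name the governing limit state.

Weld metal: throat = 0.707×6 = 4.242 mm, L = 2×57 = 114 mm. φR_n = 0.75 × 0.6 × 490 × 4.242 × 114 = 106.6 kN.
Base metal shear (8 mm plate): yield φR_n = 1.0×0.6×250×8×114 = 136.8 kN; rupture φR_n = 0.75×0.6×400×8×114 = 164.2 kN; take 136.8 kN (yield).
Governing: min(106.6, 136.8) = 106.6 kN → weld metal.

106.6 kN (weld metal governs)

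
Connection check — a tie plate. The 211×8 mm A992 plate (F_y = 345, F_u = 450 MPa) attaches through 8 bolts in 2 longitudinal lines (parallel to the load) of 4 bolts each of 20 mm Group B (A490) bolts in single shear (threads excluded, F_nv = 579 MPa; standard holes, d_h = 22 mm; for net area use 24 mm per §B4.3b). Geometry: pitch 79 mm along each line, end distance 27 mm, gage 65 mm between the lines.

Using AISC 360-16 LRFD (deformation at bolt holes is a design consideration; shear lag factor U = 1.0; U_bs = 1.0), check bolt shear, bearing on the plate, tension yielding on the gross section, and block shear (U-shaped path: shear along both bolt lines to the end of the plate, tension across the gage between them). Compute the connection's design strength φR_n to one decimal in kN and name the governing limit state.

Bolt shear: A_b = π(20)²/4 = 314.16 mm². φR_n = 0.75 × 579 × 314.16 × 8 × 1 = 1091.4 kN.
Bearing (8 mm plate, F_u = 450 MPa): end bolts L_c = 27 − 22/2 = 16, R_n = min(1.2×16×8×450, 2.4×20×8×450) = 69.12 kN/bolt; interior L_c = 79 − 22 = 57, R_n = 172.8 kN/bolt. φR_n = 0.75 × (2×69.12 + 6×172.8) = 881.3 kN.
Tension yield (gross): A_g = 211×8 = 1688 mm². φR_n = 0.90 × 345 × 1688 = 524.1 kN.
Block shear: shear path 2×[27+3×79] = 2×264 mm, A_gv = 4224, A_nv = 2×(264 − 3.5×24)×8 = 2880 mm²; tension across gage: (65 − 1×24)×8 = 328 mm². R_n = min(0.6×450×2880, 0.6×345×4224) + 1.0×450×328 = min(777.6, 874.37) + 147.6 = 925.2 kN. φR_n = 0.75 × 925.2 = 693.9 kN.
Governing: min(1091.4, 881.3, 524.1, 693.9) = 524.1 kN → gross-section yield.

524.1 kN (gross-section yield governs)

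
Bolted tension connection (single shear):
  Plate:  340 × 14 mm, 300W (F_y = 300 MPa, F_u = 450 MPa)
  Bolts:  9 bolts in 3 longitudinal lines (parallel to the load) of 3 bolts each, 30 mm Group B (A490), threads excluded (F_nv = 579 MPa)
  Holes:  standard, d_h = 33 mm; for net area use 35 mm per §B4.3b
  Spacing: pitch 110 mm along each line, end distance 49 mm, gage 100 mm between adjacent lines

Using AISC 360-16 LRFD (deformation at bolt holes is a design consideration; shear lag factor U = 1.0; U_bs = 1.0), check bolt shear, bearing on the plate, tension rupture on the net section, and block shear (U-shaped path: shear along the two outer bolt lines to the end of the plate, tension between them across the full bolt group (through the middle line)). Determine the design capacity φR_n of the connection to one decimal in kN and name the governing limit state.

Bolt shear: A_b = π(30)²/4 = 706.86 mm². φR_n = 0.75 × 579 × 706.86 × 9 × 1 = 2762.6 kN.
Bearing (14 mm plate, F_u = 450 MPa): end bolts L_c = 49 − 33/2 = 32.5, R_n = min(1.2×32.5×14×450, 2.4×30×14×450) = 245.7 kN/bolt; interior L_c = 110 − 33 = 77, R_n = 453.6 kN/bolt. φR_n = 0.75 × (3×245.7 + 6×453.6) = 2594.0 kN.
Tension rupture (net): A_n = (340 − 3×35)×14 = 3290 mm² (U = 1.0, A_e = A_n). φR_n = 0.75 × 450 × 3290 = 1110.4 kN.
Block shear: shear path 2×[49+2×110] = 2×269 mm, A_gv = 7532, A_nv = 2×(269 − 2.5×35)×14 = 5082 mm²; tension across gage: (200 − 2×35)×14 = 1820 mm². R_n = min(0.6×450×5082, 0.6×300×7532) + 1.0×450×1820 = min(1372.1, 1355.8) + 819 = 2174.8 kN. φR_n = 0.75 × 2174.8 = 1631.1 kN.
Governing: min(2762.6, 2594.0, 1110.4, 1631.1) = 1110.4 kN → net-section rupture.

1110.4 kN (net-section rupture governs)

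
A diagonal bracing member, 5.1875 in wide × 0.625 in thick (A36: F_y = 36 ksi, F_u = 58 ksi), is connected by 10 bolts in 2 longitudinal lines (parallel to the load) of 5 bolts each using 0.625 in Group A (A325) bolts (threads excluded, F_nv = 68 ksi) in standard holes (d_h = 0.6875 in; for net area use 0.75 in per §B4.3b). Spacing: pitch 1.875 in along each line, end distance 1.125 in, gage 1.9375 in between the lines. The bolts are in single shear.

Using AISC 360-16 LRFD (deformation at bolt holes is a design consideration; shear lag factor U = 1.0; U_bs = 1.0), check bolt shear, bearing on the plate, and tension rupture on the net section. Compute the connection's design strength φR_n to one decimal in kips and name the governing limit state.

Bolt shear: A_b = π(0.625)²/4 = 0.3068 in². φR_n = 0.75 × 68 × 0.3068 × 10 × 1 = 156.5 kips.
Bearing (0.625 in plate, F_u = 58 ksi): end bolts L_c = 1.125 − 0.6875/2 = 0.78125, R_n = min(1.2×0.78125×0.625×58, 2.4×0.625×0.625×58) = 33.984 kips/bolt; interior L_c = 1.875 − 0.6875 = 1.1875, R_n = 51.656 kips/bolt. φR_n = 0.75 × (2×33.984 + 8×51.656) = 360.9 kips.
Tension rupture (net): A_n = (5.1875 − 2×0.75)×0.625 = 2.3047 in² (U = 1.0, A_e = A_n). φR_n = 0.75 × 58 × 2.3047 = 100.3 kips.
Governing: min(156.5, 360.9, 100.3) = 100.3 kips → net-section rupture.

100.3 kips (net-section rupture governs)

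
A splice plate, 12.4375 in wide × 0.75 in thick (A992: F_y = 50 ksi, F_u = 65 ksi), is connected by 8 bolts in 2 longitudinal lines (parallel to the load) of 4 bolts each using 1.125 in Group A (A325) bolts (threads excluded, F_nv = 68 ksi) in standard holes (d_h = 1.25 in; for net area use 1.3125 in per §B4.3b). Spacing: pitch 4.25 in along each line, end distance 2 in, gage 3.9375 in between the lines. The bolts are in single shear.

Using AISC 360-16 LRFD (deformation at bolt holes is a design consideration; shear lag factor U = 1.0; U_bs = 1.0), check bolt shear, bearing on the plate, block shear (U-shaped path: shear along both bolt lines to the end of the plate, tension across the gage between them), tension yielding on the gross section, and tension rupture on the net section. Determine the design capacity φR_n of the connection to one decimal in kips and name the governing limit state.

Bolt shear: A_b = π(1.125)²/4 = 0.99402 in². φR_n = 0.75 × 68 × 0.99402 × 8 × 1 = 405.6 kips.
Bearing (0.75 in plate, F_u = 65 ksi): end bolts L_c = 2 − 1.25/2 = 1.375, R_n = min(1.2×1.375×0.75×65, 2.4×1.125×0.75×65) = 80.438 kips/bolt; interior L_c = 4.25 − 1.25 = 3, R_n = 131.63 kips/bolt. φR_n = 0.75 × (2×80.438 + 6×131.63) = 713.0 kips.
Block shear: shear path 2×[2+3×4.25] = 2×14.75 in, A_gv = 22.125, A_nv = 2×(14.75 − 3.5×1.3125)×0.75 = 15.234 in²; tension across gage: (3.9375 − 1×1.3125)×0.75 = 1.9688 in². R_n = min(0.6×65×15.234, 0.6×50×22.125) + 1.0×65×1.9688 = min(594.13, 663.75) + 127.97 = 722.1 kips. φR_n = 0.75 × 722.1 = 541.6 kips.
Tension yield (gross): A_g = 12.4375×0.75 = 9.3281 in². φR_n = 0.90 × 50 × 9.3281 = 419.8 kips.
Tension rupture (net): A_n = (12.4375 − 2×1.3125)×0.75 = 7.3594 in² (U = 1.0, A_e = A_n). φR_n = 0.75 × 65 × 7.3594 = 358.8 kips.
Governing: min(405.6, 713.0, 541.6, 419.8, 358.8) = 358.8 kips → net-section rupture.

358.8 kips (net-section rupture governs)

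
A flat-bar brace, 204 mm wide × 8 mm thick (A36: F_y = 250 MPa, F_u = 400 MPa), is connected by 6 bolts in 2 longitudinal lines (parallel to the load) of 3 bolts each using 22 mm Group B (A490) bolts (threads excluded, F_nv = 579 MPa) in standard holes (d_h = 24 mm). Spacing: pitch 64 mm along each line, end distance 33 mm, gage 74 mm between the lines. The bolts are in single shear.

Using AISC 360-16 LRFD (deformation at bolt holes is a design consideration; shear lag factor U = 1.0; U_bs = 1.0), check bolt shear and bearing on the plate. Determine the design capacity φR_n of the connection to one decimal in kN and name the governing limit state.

Bolt shear: A_b = π(22)²/4 = 380.13 mm². φR_n = 0.75 × 579 × 380.13 × 6 × 1 = 990.4 kN.
Bearing (8 mm plate, F_u = 400 MPa): end bolts L_c = 33 − 24/2 = 21, R_n = min(1.2×21×8×400, 2.4×22×8×400) = 80.64 kN/bolt; interior L_c = 64 − 24 = 40, R_n = 153.6 kN/bolt. φR_n = 0.75 × (2×80.64 + 4×153.6) = 581.8 kN.
Governing: min(990.4, 581.8) = 581.8 kN → bearing.

581.8 kN (bearing governs)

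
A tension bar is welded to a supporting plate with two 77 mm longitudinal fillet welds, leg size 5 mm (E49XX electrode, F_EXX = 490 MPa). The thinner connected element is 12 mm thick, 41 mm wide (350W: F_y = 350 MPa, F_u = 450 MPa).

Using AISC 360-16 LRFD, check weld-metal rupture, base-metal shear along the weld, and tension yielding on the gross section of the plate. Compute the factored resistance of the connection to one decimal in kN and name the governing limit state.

120.0 kN (weld metal governs)

Weld metal: throat = 0.707×5 = 3.535 mm, L = 2×77 = 154 mm. φR_n = 0.75 × 0.6 × 490 × 3.535 × 154 = 120.0 kN.
Base metal shear (12 mm plate): yield φR_n = 1.0×0.6×350×12×154 = 388.1 kN; rupture φR_n = 0.75×0.6×450×12×154 = 374.2 kN; take 374.2 kN (rupture).
Tension yield (gross): A_g = 41×12 = 492 mm². φR_n = 0.90 × 350 × 492 = 155.0 kN.
Governing: min(120.0, 374.2, 155.0) = 120.0 kN → weld metal.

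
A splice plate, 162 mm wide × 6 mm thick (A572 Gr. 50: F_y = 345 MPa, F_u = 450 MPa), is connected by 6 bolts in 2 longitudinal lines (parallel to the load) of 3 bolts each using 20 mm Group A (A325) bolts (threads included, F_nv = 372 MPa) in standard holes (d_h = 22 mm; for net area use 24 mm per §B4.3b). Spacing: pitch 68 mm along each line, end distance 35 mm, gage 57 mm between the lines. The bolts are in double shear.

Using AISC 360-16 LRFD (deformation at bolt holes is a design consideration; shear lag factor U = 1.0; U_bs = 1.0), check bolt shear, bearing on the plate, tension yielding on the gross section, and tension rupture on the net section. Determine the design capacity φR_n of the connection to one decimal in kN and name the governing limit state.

230.9 kN (net-section rupture governs)

Bolt shear: A_b = π(20)²/4 = 314.16 mm². φR_n = 0.75 × 372 × 314.16 × 6 × 2 = 1051.8 kN.
Bearing (6 mm plate, F_u = 450 MPa): end bolts L_c = 35 − 22/2 = 24, R_n = min(1.2×24×6×450, 2.4×20×6×450) = 77.76 kN/bolt; interior L_c = 68 − 22 = 46, R_n = 129.6 kN/bolt. φR_n = 0.75 × (2×77.76 + 4×129.6) = 505.4 kN.
Tension yield (gross): A_g = 162×6 = 972 mm². φR_n = 0.90 × 345 × 972 = 301.8 kN.
Tension rupture (net): A_n = (162 − 2×24)×6 = 684 mm² (U = 1.0, A_e = A_n). φR_n = 0.75 × 450 × 684 = 230.9 kN.
Governing: min(1051.8, 505.4, 301.8, 230.9) = 230.9 kN → net-section rupture.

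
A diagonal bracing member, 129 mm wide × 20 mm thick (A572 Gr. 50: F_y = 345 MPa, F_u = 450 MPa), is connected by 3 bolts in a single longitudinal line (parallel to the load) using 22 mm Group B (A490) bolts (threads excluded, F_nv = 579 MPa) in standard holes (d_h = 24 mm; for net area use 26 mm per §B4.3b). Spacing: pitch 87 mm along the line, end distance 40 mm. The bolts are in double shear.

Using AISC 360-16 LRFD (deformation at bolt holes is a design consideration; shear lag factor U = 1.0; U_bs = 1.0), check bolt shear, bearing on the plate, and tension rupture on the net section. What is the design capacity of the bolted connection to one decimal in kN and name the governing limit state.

695.3 kN (net-section rupture governs)

Bolt shear: A_b = π(22)²/4 = 380.13 mm². φR_n = 0.75 × 579 × 380.13 × 3 × 2 = 990.4 kN.
Bearing (20 mm plate, F_u = 450 MPa): end bolts L_c = 40 − 24/2 = 28, R_n = min(1.2×28×20×450, 2.4×22×20×450) = 302.4 kN/bolt; interior L_c = 87 − 24 = 63, R_n = 475.2 kN/bolt. φR_n = 0.75 × (1×302.4 + 2×475.2) = 939.6 kN.
Tension rupture (net): A_n = (129 − 1×26)×20 = 2060 mm² (U = 1.0, A_e = A_n). φR_n = 0.75 × 450 × 2060 = 695.3 kN.
Governing: min(990.4, 939.6, 695.3) = 695.3 kN → net-section rupture.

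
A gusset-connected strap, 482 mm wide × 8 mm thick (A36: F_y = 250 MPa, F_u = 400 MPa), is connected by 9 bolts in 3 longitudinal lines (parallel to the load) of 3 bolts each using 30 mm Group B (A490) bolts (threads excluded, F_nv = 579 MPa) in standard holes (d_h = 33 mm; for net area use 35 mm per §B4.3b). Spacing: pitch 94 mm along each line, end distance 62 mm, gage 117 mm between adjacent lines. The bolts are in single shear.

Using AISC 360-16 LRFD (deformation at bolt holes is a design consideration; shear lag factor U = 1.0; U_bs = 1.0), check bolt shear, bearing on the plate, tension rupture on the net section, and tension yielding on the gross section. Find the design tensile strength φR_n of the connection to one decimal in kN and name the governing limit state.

867.6 kN (gross-section yield governs)

Bolt shear: A_b = π(30)²/4 = 706.86 mm². φR_n = 0.75 × 579 × 706.86 × 9 × 1 = 2762.6 kN.
Bearing (8 mm plate, F_u = 400 MPa): end bolts L_c = 62 − 33/2 = 45.5, R_n = min(1.2×45.5×8×400, 2.4×30×8×400) = 174.72 kN/bolt; interior L_c = 94 − 33 = 61, R_n = 230.4 kN/bolt. φR_n = 0.75 × (3×174.72 + 6×230.4) = 1429.9 kN.
Tension rupture (net): A_n = (482 − 3×35)×8 = 3016 mm² (U = 1.0, A_e = A_n). φR_n = 0.75 × 400 × 3016 = 904.8 kN.
Tension yield (gross): A_g = 482×8 = 3856 mm². φR_n = 0.90 × 250 × 3856 = 867.6 kN.
Governing: min(2762.6, 1429.9, 904.8, 867.6) = 867.6 kN → gross-section yield.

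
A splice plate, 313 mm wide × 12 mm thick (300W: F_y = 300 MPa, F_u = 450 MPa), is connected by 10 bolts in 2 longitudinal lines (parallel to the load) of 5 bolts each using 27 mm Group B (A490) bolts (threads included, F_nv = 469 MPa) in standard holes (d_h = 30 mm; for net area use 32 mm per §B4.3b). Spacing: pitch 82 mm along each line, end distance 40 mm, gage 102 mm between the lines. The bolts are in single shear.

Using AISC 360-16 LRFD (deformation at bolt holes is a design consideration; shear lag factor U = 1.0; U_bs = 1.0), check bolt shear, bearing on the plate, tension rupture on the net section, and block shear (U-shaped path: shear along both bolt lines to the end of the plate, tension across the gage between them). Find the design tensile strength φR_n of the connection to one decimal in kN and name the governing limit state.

Bolt shear: A_b = π(27)²/4 = 572.56 mm². φR_n = 0.75 × 469 × 572.56 × 10 × 1 = 2014.0 kN.
Bearing (12 mm plate, F_u = 450 MPa): end bolts L_c = 40 − 30/2 = 25, R_n = min(1.2×25×12×450, 2.4×27×12×450) = 162 kN/bolt; interior L_c = 82 − 30 = 52, R_n = 336.96 kN/bolt. φR_n = 0.75 × (2×162 + 8×336.96) = 2264.8 kN.
Tension rupture (net): A_n = (313 − 2×32)×12 = 2988 mm² (U = 1.0, A_e = A_n). φR_n = 0.75 × 450 × 2988 = 1008.5 kN.
Block shear: shear path 2×[40+4×82] = 2×368 mm, A_gv = 8832, A_nv = 2×(368 − 4.5×32)×12 = 5376 mm²; tension across gage: (102 − 1×32)×12 = 840 mm². R_n = min(0.6×450×5376, 0.6×300×8832) + 1.0×450×840 = min(1451.5, 1589.8) + 378 = 1829.5 kN. φR_n = 0.75 × 1829.5 = 1372.1 kN.
Governing: min(2014.0, 2264.8, 1008.5, 1372.1) = 1008.5 kN → net-section rupture.

1008.5 kN (net-section rupture governs)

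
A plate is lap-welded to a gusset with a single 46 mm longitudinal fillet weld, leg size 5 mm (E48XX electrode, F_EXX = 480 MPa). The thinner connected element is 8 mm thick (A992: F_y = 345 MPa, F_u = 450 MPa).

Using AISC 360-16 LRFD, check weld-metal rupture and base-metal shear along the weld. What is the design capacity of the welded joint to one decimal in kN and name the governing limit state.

35.1 kN (weld metal governs)

Weld metal: throat = 0.707×5 = 3.535 mm, L = 46 mm. φR_n = 0.75 × 0.6 × 480 × 3.535 × 46 = 35.1 kN.
Base metal shear (8 mm plate): yield φR_n = 1.0×0.6×345×8×46 = 76.2 kN; rupture φR_n = 0.75×0.6×450×8×46 = 74.5 kN; take 74.5 kN (rupture).
Governing: min(35.1, 74.5) = 35.1 kN → weld metal.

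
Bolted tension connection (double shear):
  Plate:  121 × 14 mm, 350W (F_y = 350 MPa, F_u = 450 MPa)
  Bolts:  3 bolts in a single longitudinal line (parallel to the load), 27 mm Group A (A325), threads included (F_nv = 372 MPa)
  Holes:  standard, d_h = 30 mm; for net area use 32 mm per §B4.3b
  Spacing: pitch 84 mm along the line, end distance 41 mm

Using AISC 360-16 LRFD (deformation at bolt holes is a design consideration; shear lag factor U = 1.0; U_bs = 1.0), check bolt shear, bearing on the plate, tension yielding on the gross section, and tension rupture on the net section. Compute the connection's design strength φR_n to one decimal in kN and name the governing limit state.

420.5 kN (net-section rupture governs)

Bolt shear: A_b = π(27)²/4 = 572.56 mm². φR_n = 0.75 × 372 × 572.56 × 3 × 2 = 958.5 kN.
Bearing (14 mm plate, F_u = 450 MPa): end bolts L_c = 41 − 30/2 = 26, R_n = min(1.2×26×14×450, 2.4×27×14×450) = 196.56 kN/bolt; interior L_c = 84 − 30 = 54, R_n = 408.24 kN/bolt. φR_n = 0.75 × (1×196.56 + 2×408.24) = 759.8 kN.
Tension yield (gross): A_g = 121×14 = 1694 mm². φR_n = 0.90 × 350 × 1694 = 533.6 kN.
Tension rupture (net): A_n = (121 − 1×32)×14 = 1246 mm² (U = 1.0, A_e = A_n). φR_n = 0.75 × 450 × 1246 = 420.5 kN.
Governing: min(958.5, 759.8, 533.6, 420.5) = 420.5 kN → net-section rupture.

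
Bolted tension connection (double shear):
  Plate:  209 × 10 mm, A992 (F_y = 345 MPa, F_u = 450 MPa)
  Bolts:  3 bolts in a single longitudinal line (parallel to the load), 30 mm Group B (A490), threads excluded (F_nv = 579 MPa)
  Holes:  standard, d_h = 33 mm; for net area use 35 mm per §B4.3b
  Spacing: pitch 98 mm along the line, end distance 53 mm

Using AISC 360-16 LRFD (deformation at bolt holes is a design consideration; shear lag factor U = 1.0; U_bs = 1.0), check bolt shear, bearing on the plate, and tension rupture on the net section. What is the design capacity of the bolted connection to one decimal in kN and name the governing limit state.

587.3 kN (net-section rupture governs)

Bolt shear: A_b = π(30)²/4 = 706.86 mm². φR_n = 0.75 × 579 × 706.86 × 3 × 2 = 1841.7 kN.
Bearing (10 mm plate, F_u = 450 MPa): end bolts L_c = 53 − 33/2 = 36.5, R_n = min(1.2×36.5×10×450, 2.4×30×10×450) = 197.1 kN/bolt; interior L_c = 98 − 33 = 65, R_n = 324 kN/bolt. φR_n = 0.75 × (1×197.1 + 2×324) = 633.8 kN.
Tension rupture (net): A_n = (209 − 1×35)×10 = 1740 mm² (U = 1.0, A_e = A_n). φR_n = 0.75 × 450 × 1740 = 587.3 kN.
Governing: min(1841.7, 633.8, 587.3) = 587.3 kN → net-section rupture.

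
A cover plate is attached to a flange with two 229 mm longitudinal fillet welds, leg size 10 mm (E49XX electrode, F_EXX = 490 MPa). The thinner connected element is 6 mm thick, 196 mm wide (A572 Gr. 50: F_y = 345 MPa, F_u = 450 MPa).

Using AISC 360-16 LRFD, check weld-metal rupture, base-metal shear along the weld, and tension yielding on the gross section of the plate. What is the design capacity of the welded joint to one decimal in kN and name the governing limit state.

Weld metal: throat = 0.707×10 = 7.07 mm, L = 2×229 = 458 mm. φR_n = 0.75 × 0.6 × 490 × 7.07 × 458 = 714.0 kN.
Base metal shear (6 mm plate): yield φR_n = 1.0×0.6×345×6×458 = 568.8 kN; rupture φR_n = 0.75×0.6×450×6×458 = 556.5 kN; take 556.5 kN (rupture).
Tension yield (gross): A_g = 196×6 = 1176 mm². φR_n = 0.90 × 345 × 1176 = 365.1 kN.
Governing: min(714.0, 556.5, 365.1) = 365.1 kN → gross-section yield.

365.1 kN (gross-section yield governs)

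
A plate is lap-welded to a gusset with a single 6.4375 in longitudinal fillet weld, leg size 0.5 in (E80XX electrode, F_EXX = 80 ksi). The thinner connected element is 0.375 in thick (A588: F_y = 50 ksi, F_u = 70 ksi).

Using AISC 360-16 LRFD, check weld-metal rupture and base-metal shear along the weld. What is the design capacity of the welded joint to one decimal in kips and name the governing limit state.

72.4 kips (base-metal shear governs)

Weld metal: throat = 0.707×0.5 = 0.3535 in, L = 6.4375 in. φR_n = 0.75 × 0.6 × 80 × 0.3535 × 6.4375 = 81.9 kips.
Base metal shear (0.375 in plate): yield φR_n = 1.0×0.6×50×0.375×6.4375 = 72.4 kips; rupture φR_n = 0.75×0.6×70×0.375×6.4375 = 76.0 kips; take 72.4 kips (yield).
Governing: min(81.9, 72.4) = 72.4 kips → base-metal shear.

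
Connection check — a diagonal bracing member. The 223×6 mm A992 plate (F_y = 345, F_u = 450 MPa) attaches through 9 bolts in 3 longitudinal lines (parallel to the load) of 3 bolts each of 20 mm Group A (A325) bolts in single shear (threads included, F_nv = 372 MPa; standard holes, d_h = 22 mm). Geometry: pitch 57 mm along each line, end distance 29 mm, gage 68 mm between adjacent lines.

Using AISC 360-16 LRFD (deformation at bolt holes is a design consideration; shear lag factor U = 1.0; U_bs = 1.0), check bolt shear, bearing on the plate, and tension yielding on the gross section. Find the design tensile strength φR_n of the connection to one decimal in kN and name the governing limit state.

Bolt shear: A_b = π(20)²/4 = 314.16 mm². φR_n = 0.75 × 372 × 314.16 × 9 × 1 = 788.9 kN.
Bearing (6 mm plate, F_u = 450 MPa): end bolts L_c = 29 − 22/2 = 18, R_n = min(1.2×18×6×450, 2.4×20×6×450) = 58.32 kN/bolt; interior L_c = 57 − 22 = 35, R_n = 113.4 kN/bolt. φR_n = 0.75 × (3×58.32 + 6×113.4) = 641.5 kN.
Tension yield (gross): A_g = 223×6 = 1338 mm². φR_n = 0.90 × 345 × 1338 = 415.4 kN.
Governing: min(788.9, 641.5, 415.4) = 415.4 kN → gross-section yield.

415.4 kN (gross-section yield governs)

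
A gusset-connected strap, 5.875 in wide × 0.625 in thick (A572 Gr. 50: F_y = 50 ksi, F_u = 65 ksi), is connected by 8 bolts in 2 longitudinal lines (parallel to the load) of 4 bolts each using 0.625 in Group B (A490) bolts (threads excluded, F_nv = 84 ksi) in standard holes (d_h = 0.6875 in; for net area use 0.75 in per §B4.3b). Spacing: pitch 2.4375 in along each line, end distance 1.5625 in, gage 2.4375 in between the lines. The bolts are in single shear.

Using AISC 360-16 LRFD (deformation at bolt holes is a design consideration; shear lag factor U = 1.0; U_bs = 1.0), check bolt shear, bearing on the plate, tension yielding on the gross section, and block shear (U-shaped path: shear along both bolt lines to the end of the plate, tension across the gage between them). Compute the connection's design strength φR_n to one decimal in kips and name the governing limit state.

154.6 kips (bolt shear governs)

Bolt shear: A_b = π(0.625)²/4 = 0.3068 in². φR_n = 0.75 × 84 × 0.3068 × 8 × 1 = 154.6 kips.
Bearing (0.625 in plate, F_u = 65 ksi): end bolts L_c = 1.5625 − 0.6875/2 = 1.21875, R_n = min(1.2×1.21875×0.625×65, 2.4×0.625×0.625×65) = 59.414 kips/bolt; interior L_c = 2.4375 − 0.6875 = 1.75, R_n = 60.938 kips/bolt. φR_n = 0.75 × (2×59.414 + 6×60.938) = 363.3 kips.
Tension yield (gross): A_g = 5.875×0.625 = 3.6719 in². φR_n = 0.90 × 50 × 3.6719 = 165.2 kips.
Block shear: shear path 2×[1.5625+3×2.4375] = 2×8.875 in, A_gv = 11.094, A_nv = 2×(8.875 − 3.5×0.75)×0.625 = 7.8125 in²; tension across gage: (2.4375 − 1×0.75)×0.625 = 1.0547 in². R_n = min(0.6×65×7.8125, 0.6×50×11.094) + 1.0×65×1.0547 = min(304.69, 332.82) + 68.556 = 373.25 kips. φR_n = 0.75 × 373.25 = 279.9 kips.
Governing: min(154.6, 363.3, 165.2, 279.9) = 154.6 kips → bolt shear.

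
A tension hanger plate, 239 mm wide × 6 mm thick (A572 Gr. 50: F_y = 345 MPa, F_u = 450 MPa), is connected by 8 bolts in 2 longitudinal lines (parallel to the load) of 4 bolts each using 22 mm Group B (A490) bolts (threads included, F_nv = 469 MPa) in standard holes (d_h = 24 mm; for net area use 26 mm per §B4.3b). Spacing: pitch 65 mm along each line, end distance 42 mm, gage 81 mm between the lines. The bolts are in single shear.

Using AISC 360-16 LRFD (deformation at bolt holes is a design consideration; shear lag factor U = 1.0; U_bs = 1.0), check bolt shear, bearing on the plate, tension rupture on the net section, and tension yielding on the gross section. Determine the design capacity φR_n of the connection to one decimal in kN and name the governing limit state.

Bolt shear: A_b = π(22)²/4 = 380.13 mm². φR_n = 0.75 × 469 × 380.13 × 8 × 1 = 1069.7 kN.
Bearing (6 mm plate, F_u = 450 MPa): end bolts L_c = 42 − 24/2 = 30, R_n = min(1.2×30×6×450, 2.4×22×6×450) = 97.2 kN/bolt; interior L_c = 65 − 24 = 41, R_n = 132.84 kN/bolt. φR_n = 0.75 × (2×97.2 + 6×132.84) = 743.6 kN.
Tension rupture (net): A_n = (239 − 2×26)×6 = 1122 mm² (U = 1.0, A_e = A_n). φR_n = 0.75 × 450 × 1122 = 378.7 kN.
Tension yield (gross): A_g = 239×6 = 1434 mm². φR_n = 0.90 × 345 × 1434 = 445.3 kN.
Governing: min(1069.7, 743.6, 378.7, 445.3) = 378.7 kN → net-section rupture.

378.7 kN (net-section rupture governs)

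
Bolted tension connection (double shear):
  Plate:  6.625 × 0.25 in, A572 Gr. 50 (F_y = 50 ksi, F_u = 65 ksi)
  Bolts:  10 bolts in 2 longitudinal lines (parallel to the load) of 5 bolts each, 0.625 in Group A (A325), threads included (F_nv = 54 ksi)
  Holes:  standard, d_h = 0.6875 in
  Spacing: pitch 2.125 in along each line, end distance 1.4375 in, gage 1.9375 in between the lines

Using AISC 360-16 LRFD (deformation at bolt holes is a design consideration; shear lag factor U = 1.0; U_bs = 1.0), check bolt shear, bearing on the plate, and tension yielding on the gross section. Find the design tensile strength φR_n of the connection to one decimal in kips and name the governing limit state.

74.5 kips (gross-section yield governs)

Bolt shear: A_b = π(0.625)²/4 = 0.3068 in². φR_n = 0.75 × 54 × 0.3068 × 10 × 2 = 248.5 kips.
Bearing (0.25 in plate, F_u = 65 ksi): end bolts L_c = 1.4375 − 0.6875/2 = 1.09375, R_n = min(1.2×1.09375×0.25×65, 2.4×0.625×0.25×65) = 21.328 kips/bolt; interior L_c = 2.125 − 0.6875 = 1.4375, R_n = 24.375 kips/bolt. φR_n = 0.75 × (2×21.328 + 8×24.375) = 178.2 kips.
Tension yield (gross): A_g = 6.625×0.25 = 1.6563 in². φR_n = 0.90 × 50 × 1.6563 = 74.5 kips.
Governing: min(248.5, 178.2, 74.5) = 74.5 kips → gross-section yield.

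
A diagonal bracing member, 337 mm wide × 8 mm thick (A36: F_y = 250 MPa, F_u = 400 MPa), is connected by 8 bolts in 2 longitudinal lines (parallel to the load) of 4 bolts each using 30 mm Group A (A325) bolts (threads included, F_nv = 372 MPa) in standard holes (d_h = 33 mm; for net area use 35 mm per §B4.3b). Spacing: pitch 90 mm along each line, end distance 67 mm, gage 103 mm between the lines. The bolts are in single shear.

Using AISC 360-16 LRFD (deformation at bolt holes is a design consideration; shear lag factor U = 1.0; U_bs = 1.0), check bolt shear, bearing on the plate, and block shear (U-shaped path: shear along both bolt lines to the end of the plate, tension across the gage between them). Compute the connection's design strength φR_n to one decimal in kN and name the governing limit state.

Bolt shear: A_b = π(30)²/4 = 706.86 mm². φR_n = 0.75 × 372 × 706.86 × 8 × 1 = 1577.7 kN.
Bearing (8 mm plate, F_u = 400 MPa): end bolts L_c = 67 − 33/2 = 50.5, R_n = min(1.2×50.5×8×400, 2.4×30×8×400) = 193.92 kN/bolt; interior L_c = 90 − 33 = 57, R_n = 218.88 kN/bolt. φR_n = 0.75 × (2×193.92 + 6×218.88) = 1275.8 kN.
Block shear: shear path 2×[67+3×90] = 2×337 mm, A_gv = 5392, A_nv = 2×(337 − 3.5×35)×8 = 3432 mm²; tension across gage: (103 − 1×35)×8 = 544 mm². R_n = min(0.6×400×3432, 0.6×250×5392) + 1.0×400×544 = min(823.68, 808.8) + 217.6 = 1026.4 kN. φR_n = 0.75 × 1026.4 = 769.8 kN.
Governing: min(1577.7, 1275.8, 769.8) = 769.8 kN → block shear.

769.8 kN (block shear governs)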